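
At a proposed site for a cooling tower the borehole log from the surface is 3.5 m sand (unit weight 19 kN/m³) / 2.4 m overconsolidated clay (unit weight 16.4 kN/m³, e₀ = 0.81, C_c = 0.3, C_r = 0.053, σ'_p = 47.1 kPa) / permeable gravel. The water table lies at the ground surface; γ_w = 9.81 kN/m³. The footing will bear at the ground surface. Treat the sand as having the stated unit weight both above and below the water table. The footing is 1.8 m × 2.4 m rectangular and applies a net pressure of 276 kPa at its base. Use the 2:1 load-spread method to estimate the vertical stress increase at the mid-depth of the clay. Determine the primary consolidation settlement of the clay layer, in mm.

S_c ≈ 63 mm

Mid-depth of clay below the ground surface: z = 3.5 + 2.4/2 = 4.7 m.
Total vertical stress at mid-clay: σ_v = 19×3.5 + 16.4×1.2 = 86.18 kPa.
Pore pressure: u = 9.81×(4.7 − 0) = 46.107 kPa.
Initial effective stress: σ'_0 = σ_v − u = 86.18 − 46.107 = 40.073 kPa.
Stress increase at mid-clay by the 2:1 spreading method:
Δσ = qBL/((B+z)(L+z)) = 276×1.8×2.4/((1.8+4.7)(2.4+4.7)) = 25.836 kPa
Final effective stress: σ'_f = 40.073 + 25.836 = 65.909 kPa.
σ'_f = 65.909 > σ'_p = 47.1 kPa, so the stress path crosses the preconsolidation pressure — recompression up to σ'_p, then virgin compression beyond:
S_c = H/(1+e₀)·[C_r·log₁₀(σ'_p/σ'_0) + C_c·log₁₀(σ'_f/σ'_p)]
    = 2.4/1.81 × [0.053×log₁₀(47.1/40.073) + 0.3×log₁₀(65.909/47.1)]
    = 1.326 × [0.003719 + 0.043777] = 0.06298 m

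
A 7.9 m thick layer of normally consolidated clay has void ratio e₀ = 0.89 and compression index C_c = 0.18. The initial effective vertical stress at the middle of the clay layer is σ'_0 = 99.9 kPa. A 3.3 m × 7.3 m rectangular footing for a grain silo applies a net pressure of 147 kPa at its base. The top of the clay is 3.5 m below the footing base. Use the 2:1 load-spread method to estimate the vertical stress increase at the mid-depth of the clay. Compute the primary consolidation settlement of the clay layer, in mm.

Mid-depth of clay below the footing base: z = 3.5 + 7.9/2 = 7.45 m.
Stress increase at mid-clay by the 2:1 spreading method:
Δσ = qBL/((B+z)(L+z)) = 147×3.3×7.3/((3.3+7.45)(7.3+7.45)) = 22.333 kPa
Final effective stress: σ'_f = σ'_0 + Δσ = 99.9 + 22.333 = 122.23 kPa.
Normally consolidated clay, so the full stress increment lies on the virgin compression line:
S_c = C_c·H/(1+e₀)·log₁₀(σ'_f/σ'_0) = 0.18×7.9/(1+0.89)×log₁₀(122.23/99.9)
    = 0.75238 × 0.087612 = 0.06592 m

S_c ≈ 65.9 mm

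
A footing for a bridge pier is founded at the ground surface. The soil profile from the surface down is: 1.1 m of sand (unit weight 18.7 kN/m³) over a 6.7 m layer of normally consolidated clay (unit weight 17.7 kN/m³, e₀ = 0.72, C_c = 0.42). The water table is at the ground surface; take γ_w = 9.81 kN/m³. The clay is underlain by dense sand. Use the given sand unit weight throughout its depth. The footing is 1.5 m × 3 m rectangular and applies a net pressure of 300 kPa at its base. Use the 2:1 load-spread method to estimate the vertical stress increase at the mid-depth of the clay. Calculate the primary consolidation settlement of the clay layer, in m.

S_c ≈ 0.434 m

Mid-depth of clay below the ground surface: z = 1.1 + 6.7/2 = 4.45 m.
Total vertical stress at mid-clay: σ_v = 18.7×1.1 + 17.7×3.35 = 79.865 kPa.
Pore pressure: u = 9.81×(4.45 − 0) = 43.655 kPa.
Initial effective stress: σ'_0 = σ_v − u = 79.865 − 43.655 = 36.21 kPa.
Stress increase at mid-clay by the 2:1 spreading method:
Δσ = qBL/((B+z)(L+z)) = 300×1.5×3/((1.5+4.45)(3+4.45)) = 30.455 kPa
Final effective stress: σ'_f = σ'_0 + Δσ = 36.21 + 30.455 = 66.665 kPa.
Normally consolidated clay, so the full stress increment lies on the virgin compression line:
S_c = C_c·H/(1+e₀)·log₁₀(σ'_f/σ'_0) = 0.42×6.7/(1+0.72)×log₁₀(66.665/36.21)
    = 1.636 × 0.26507 = 0.4337 m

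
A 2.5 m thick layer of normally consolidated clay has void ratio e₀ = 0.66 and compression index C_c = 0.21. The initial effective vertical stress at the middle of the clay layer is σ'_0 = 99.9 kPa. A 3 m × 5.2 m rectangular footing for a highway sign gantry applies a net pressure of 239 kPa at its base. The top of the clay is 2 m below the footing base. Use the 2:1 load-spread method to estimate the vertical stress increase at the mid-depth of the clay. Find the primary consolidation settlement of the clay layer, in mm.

S_c ≈ 73.4 mm

Mid-depth of clay below the footing base: z = 2 + 2.5/2 = 3.25 m.
Stress increase at mid-clay by the 2:1 spreading method:
Δσ = qBL/((B+z)(L+z)) = 239×3×5.2/((3+3.25)(5.2+3.25)) = 70.597 kPa
Final effective stress: σ'_f = σ'_0 + Δσ = 99.9 + 70.597 = 170.5 kPa.
Normally consolidated clay, so the full stress increment lies on the virgin compression line:
S_c = C_c·H/(1+e₀)·log₁₀(σ'_f/σ'_0) = 0.21×2.5/(1+0.66)×log₁₀(170.5/99.9)
    = 0.31627 × 0.23216 = 0.07343 m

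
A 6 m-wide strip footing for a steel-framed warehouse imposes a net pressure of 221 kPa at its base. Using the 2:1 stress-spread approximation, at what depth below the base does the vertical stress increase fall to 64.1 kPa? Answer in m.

z ≈ 14.7 m

2:1 spreading — at depth z the loaded area has grown by z in each plan dimension:
qB/(B+z) = Δσ_z ⇒ z = qB/Δσ_z − B = 221×6/64.1 − 6 = 14.69 m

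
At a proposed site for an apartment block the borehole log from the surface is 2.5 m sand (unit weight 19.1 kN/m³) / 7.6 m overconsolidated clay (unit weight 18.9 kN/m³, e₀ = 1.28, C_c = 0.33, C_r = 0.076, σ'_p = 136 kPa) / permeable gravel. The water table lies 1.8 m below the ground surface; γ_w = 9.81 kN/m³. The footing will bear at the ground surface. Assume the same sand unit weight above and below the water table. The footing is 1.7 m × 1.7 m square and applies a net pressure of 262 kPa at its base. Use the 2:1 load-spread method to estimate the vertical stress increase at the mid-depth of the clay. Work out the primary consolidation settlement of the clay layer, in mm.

S_c ≈ 16 mm

Mid-depth of clay below the ground surface: z = 2.5 + 7.6/2 = 6.3 m.
Total vertical stress at mid-clay: σ_v = 19.1×2.5 + 18.9×3.8 = 119.57 kPa.
Pore pressure: u = 9.81×(6.3 − 1.8) = 44.145 kPa.
Initial effective stress: σ'_0 = σ_v − u = 119.57 − 44.145 = 75.425 kPa.
Stress increase at mid-clay by the 2:1 spreading method:
Δσ = qBL/((B+z)(L+z)) = 262×1.7×1.7/((1.7+6.3)(1.7+6.3)) = 11.831 kPa
Final effective stress: σ'_f = 75.425 + 11.831 = 87.256 kPa.
σ'_f = 87.256 ≤ σ'_p = 136 kPa, so the clay remains overconsolidated and only the recompression index applies:
S_c = C_r·H/(1+e₀)·log₁₀(σ'_f/σ'_0) = 0.076×7.6/2.28×log₁₀(87.256/75.425)
    = 0.25333 × 0.06328 = 0.01603 m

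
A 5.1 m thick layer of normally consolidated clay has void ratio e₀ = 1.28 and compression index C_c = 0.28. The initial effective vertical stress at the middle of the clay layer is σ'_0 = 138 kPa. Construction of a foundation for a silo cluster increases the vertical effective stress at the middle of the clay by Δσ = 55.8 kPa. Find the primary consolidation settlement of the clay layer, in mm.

S_c ≈ 92.4 mm

Final effective stress: σ'_f = σ'_0 + Δσ = 138 + 55.8 = 193.8 kPa.
Normally consolidated clay, so the full stress increment lies on the virgin compression line:
S_c = C_c·H/(1+e₀)·log₁₀(σ'_f/σ'_0) = 0.28×5.1/(1+1.28)×log₁₀(193.8/138)
    = 0.62632 × 0.14747 = 0.09236 m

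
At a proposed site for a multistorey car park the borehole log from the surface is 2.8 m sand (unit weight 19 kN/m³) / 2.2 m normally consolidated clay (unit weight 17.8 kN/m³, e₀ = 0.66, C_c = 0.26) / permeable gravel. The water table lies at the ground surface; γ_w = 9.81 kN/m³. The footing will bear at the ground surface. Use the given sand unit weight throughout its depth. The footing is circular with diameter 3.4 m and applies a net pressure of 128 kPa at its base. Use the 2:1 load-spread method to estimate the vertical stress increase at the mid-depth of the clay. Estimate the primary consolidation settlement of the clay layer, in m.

Mid-depth of clay below the ground surface: z = 2.8 + 2.2/2 = 3.9 m.
Total vertical stress at mid-clay: σ_v = 19×2.8 + 17.8×1.1 = 72.78 kPa.
Pore pressure: u = 9.81×(3.9 − 0) = 38.259 kPa.
Initial effective stress: σ'_0 = σ_v − u = 72.78 − 38.259 = 34.521 kPa.
Stress increase at mid-clay by the 2:1 spreading method:
Δσ ≈ qD²/(D+z)² = 128×3.4²/(3.4+3.9)² = 27.767 kPa
Final effective stress: σ'_f = σ'_0 + Δσ = 34.521 + 27.767 = 62.288 kPa.
Normally consolidated clay, so the full stress increment lies on the virgin compression line:
S_c = C_c·H/(1+e₀)·log₁₀(σ'_f/σ'_0) = 0.26×2.2/(1+0.66)×log₁₀(62.288/34.521)
    = 0.34458 × 0.25632 = 0.08832 m

S_c ≈ 0.0883 m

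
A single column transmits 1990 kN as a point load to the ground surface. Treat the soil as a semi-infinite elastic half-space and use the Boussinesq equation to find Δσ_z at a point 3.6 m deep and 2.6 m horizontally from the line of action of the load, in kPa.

Δσ_z ≈ 25.7 kPa

Boussinesq vertical stress below a point load on an elastic half-space:
Δσ_z = 3P/(2πz²) · [1 + (r/z)²]^(−5/2)
r/z = 2.6/3.6 = 0.72222; [1+(r/z)²]^(−5/2) = 0.35014.
Δσ_z = 3×1990/(2π×3.6²) × 0.35014 = 73.314 × 0.35014 = 25.67 kPa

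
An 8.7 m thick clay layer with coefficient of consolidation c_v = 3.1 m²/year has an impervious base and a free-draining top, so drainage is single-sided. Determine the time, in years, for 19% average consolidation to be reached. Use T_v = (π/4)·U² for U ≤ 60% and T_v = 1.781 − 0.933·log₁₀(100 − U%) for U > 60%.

t ≈ 0.692 years

Drainage path length: H_d = H = 8.7 m (single drainage).
U ≤ 60%: T_v = (π/4)·U² = (π/4)×0.19² = 0.028353.
t = T_v·H_d²/c_v = 0.028353×8.7²/3.1 = 0.6923 years.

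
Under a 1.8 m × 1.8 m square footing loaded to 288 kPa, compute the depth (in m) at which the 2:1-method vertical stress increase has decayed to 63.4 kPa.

z ≈ 2.04 m

2:1 spreading — at depth z the loaded area has grown by z in each plan dimension:
qB²/(B+z)² = Δσ_z ⇒ z = B(√(q/Δσ_z) − 1) = 1.8×(√(288/63.4) − 1) = 2.036 m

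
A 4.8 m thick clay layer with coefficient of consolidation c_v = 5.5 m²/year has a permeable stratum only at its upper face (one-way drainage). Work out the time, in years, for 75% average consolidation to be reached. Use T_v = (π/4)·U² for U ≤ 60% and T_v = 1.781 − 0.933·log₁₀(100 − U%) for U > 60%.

t ≈ 2 years

Drainage path length: H_d = H = 4.8 m (single drainage).
U > 60%: T_v = 1.781 − 0.933·log₁₀(100 − 75) = 0.47672.
t = T_v·H_d²/c_v = 0.47672×4.8²/5.5 = 1.997 years.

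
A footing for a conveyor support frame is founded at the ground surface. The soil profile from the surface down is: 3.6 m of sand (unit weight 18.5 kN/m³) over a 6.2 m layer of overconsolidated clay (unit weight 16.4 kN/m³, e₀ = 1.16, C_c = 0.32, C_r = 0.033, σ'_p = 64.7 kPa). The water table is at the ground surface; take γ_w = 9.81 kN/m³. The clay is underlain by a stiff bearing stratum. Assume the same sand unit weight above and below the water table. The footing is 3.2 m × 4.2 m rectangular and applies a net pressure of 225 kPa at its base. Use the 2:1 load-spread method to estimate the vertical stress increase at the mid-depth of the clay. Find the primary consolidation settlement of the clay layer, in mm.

S_c ≈ 92.6 mm

Mid-depth of clay below the ground surface: z = 3.6 + 6.2/2 = 6.7 m.
Total vertical stress at mid-clay: σ_v = 18.5×3.6 + 16.4×3.1 = 117.44 kPa.
Pore pressure: u = 9.81×(6.7 − 0) = 65.727 kPa.
Initial effective stress: σ'_0 = σ_v − u = 117.44 − 65.727 = 51.713 kPa.
Stress increase at mid-clay by the 2:1 spreading method:
Δσ = qBL/((B+z)(L+z)) = 225×3.2×4.2/((3.2+6.7)(4.2+6.7)) = 28.023 kPa
Final effective stress: σ'_f = 51.713 + 28.023 = 79.736 kPa.
σ'_f = 79.736 > σ'_p = 64.7 kPa, so the stress path crosses the preconsolidation pressure — recompression up to σ'_p, then virgin compression beyond:
S_c = H/(1+e₀)·[C_r·log₁₀(σ'_p/σ'_0) + C_c·log₁₀(σ'_f/σ'_p)]
    = 6.2/2.16 × [0.033×log₁₀(64.7/51.713) + 0.32×log₁₀(79.736/64.7)]
    = 2.8704 × [0.0032111 + 0.02904] = 0.09257 m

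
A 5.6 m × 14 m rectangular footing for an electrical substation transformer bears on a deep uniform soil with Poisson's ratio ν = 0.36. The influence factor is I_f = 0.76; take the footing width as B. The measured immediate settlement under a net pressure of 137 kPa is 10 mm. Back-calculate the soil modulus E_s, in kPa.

S_e = q·B·(1−ν²)/E_s · I_f  ⇒  E_s = q·B·(1−ν²)·I_f / S_e.
E_s = 137 × 5.6 × 0.8704 × 0.76 / 0.01 = 50750 kPa

E_s ≈ 50800 kPa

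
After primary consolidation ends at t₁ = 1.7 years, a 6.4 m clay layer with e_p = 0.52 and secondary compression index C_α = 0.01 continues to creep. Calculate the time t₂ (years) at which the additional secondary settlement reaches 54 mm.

S_s = C_α·H/(1+e_p)·log₁₀(t₂/t₁) ⇒ log₁₀(t₂/t₁) = S_s·(1+e_p)/(C_α·H).
log₁₀(t₂/t₁) = 0.054 × (1+0.52) / (0.01×6.4) = 1.282
t₂ = t₁ × 10^1.282 = 1.7 × 19.16 = 32.58 years

t₂ ≈ 32.6 years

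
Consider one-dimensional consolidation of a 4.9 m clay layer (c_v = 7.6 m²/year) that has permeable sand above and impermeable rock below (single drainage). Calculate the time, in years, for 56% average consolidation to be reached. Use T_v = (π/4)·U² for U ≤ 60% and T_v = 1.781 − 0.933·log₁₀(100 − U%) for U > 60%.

t ≈ 0.778 years

Drainage path length: H_d = H = 4.9 m (single drainage).
U ≤ 60%: T_v = (π/4)·U² = (π/4)×0.56² = 0.2463.
t = T_v·H_d²/c_v = 0.2463×4.9²/7.6 = 0.7781 years.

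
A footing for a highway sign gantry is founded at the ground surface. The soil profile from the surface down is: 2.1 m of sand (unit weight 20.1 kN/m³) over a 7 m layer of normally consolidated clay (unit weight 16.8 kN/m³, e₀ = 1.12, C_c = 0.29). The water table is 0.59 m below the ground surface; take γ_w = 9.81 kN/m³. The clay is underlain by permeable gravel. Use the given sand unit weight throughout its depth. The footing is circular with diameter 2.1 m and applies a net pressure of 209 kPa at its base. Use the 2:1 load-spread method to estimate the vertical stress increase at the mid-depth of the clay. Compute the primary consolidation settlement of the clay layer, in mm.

S_c ≈ 109 mm

Mid-depth of clay below the ground surface: z = 2.1 + 7/2 = 5.6 m.
Total vertical stress at mid-clay: σ_v = 20.1×2.1 + 16.8×3.5 = 101.01 kPa.
Pore pressure: u = 9.81×(5.6 − 0.59) = 49.148 kPa.
Initial effective stress: σ'_0 = σ_v − u = 101.01 − 49.148 = 51.862 kPa.
Stress increase at mid-clay by the 2:1 spreading method:
Δσ ≈ qD²/(D+z)² = 209×2.1²/(2.1+5.6)² = 15.545 kPa
Final effective stress: σ'_f = σ'_0 + Δσ = 51.862 + 15.545 = 67.407 kPa.
Normally consolidated clay, so the full stress increment lies on the virgin compression line:
S_c = C_c·H/(1+e₀)·log₁₀(σ'_f/σ'_0) = 0.29×7/(1+1.12)×log₁₀(67.407/51.862)
    = 0.95755 × 0.11386 = 0.109 m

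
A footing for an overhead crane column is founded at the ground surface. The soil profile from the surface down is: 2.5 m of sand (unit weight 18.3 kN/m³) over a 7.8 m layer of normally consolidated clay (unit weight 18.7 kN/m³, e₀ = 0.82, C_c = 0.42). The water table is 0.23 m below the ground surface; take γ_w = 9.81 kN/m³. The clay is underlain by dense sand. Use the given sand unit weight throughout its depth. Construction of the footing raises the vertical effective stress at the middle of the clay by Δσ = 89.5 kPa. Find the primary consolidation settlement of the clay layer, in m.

S_c ≈ 0.728 m

Mid-depth of clay below the ground surface: z = 2.5 + 7.8/2 = 6.4 m.
Total vertical stress at mid-clay: σ_v = 18.3×2.5 + 18.7×3.9 = 118.68 kPa.
Pore pressure: u = 9.81×(6.4 − 0.23) = 60.528 kPa.
Initial effective stress: σ'_0 = σ_v − u = 118.68 − 60.528 = 58.152 kPa.
Final effective stress: σ'_f = σ'_0 + Δσ = 58.152 + 89.5 = 147.65 kPa.
Normally consolidated clay, so the full stress increment lies on the virgin compression line:
S_c = C_c·H/(1+e₀)·log₁₀(σ'_f/σ'_0) = 0.42×7.8/(1+0.82)×log₁₀(147.65/58.152)
    = 1.8 × 0.40467 = 0.7284 m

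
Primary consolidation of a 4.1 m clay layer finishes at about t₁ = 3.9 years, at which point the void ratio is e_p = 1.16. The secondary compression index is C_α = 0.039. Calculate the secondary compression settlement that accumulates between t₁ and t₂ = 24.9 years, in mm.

S_s ≈ 59.6 mm

Secondary compression: S_s = C_α·H/(1+e_p)·log₁₀(t₂/t₁)
S_s = 0.039×4.1/(1+1.16)×log₁₀(24.9/3.9)
    = 0.07403 × 0.8051 = 0.0596 m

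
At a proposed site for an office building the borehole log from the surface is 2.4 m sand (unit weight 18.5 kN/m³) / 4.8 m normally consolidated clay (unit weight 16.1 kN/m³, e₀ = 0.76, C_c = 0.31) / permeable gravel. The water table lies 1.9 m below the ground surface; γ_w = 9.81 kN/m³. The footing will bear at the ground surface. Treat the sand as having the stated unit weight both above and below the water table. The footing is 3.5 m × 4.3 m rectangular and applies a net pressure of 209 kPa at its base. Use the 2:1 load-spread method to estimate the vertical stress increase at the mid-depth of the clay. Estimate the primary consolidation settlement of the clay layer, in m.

S_c ≈ 0.208 m

Mid-depth of clay below the ground surface: z = 2.4 + 4.8/2 = 4.8 m.
Total vertical stress at mid-clay: σ_v = 18.5×2.4 + 16.1×2.4 = 83.04 kPa.
Pore pressure: u = 9.81×(4.8 − 1.9) = 28.449 kPa.
Initial effective stress: σ'_0 = σ_v − u = 83.04 − 28.449 = 54.591 kPa.
Stress increase at mid-clay by the 2:1 spreading method:
Δσ = qBL/((B+z)(L+z)) = 209×3.5×4.3/((3.5+4.8)(4.3+4.8)) = 41.645 kPa
Final effective stress: σ'_f = σ'_0 + Δσ = 54.591 + 41.645 = 96.236 kPa.
Normally consolidated clay, so the full stress increment lies on the virgin compression line:
S_c = C_c·H/(1+e₀)·log₁₀(σ'_f/σ'_0) = 0.31×4.8/(1+0.76)×log₁₀(96.236/54.591)
    = 0.84545 × 0.24622 = 0.2082 m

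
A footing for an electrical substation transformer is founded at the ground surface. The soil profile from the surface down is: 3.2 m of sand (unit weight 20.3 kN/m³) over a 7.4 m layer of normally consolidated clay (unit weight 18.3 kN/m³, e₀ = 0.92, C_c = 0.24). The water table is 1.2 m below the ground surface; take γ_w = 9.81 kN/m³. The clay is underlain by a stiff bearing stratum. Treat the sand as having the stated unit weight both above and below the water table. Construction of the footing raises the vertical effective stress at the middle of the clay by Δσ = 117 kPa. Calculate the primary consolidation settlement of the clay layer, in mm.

Mid-depth of clay below the ground surface: z = 3.2 + 7.4/2 = 6.9 m.
Total vertical stress at mid-clay: σ_v = 20.3×3.2 + 18.3×3.7 = 132.67 kPa.
Pore pressure: u = 9.81×(6.9 − 1.2) = 55.917 kPa.
Initial effective stress: σ'_0 = σ_v − u = 132.67 − 55.917 = 76.753 kPa.
Final effective stress: σ'_f = σ'_0 + Δσ = 76.753 + 117 = 193.75 kPa.
Normally consolidated clay, so the full stress increment lies on the virgin compression line:
S_c = C_c·H/(1+e₀)·log₁₀(σ'_f/σ'_0) = 0.24×7.4/(1+0.92)×log₁₀(193.75/76.753)
    = 0.925 × 0.40215 = 0.372 m

S_c ≈ 372 mm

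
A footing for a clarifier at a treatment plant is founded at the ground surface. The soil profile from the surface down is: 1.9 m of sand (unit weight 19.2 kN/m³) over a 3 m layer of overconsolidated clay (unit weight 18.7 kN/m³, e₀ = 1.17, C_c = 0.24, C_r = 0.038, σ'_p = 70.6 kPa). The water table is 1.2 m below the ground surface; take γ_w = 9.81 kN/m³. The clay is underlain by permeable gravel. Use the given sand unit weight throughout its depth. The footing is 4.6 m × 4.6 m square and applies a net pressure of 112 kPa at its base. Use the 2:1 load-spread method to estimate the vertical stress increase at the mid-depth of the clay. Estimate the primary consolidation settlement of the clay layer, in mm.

Mid-depth of clay below the ground surface: z = 1.9 + 3/2 = 3.4 m.
Total vertical stress at mid-clay: σ_v = 19.2×1.9 + 18.7×1.5 = 64.53 kPa.
Pore pressure: u = 9.81×(3.4 − 1.2) = 21.582 kPa.
Initial effective stress: σ'_0 = σ_v − u = 64.53 − 21.582 = 42.948 kPa.
Stress increase at mid-clay by the 2:1 spreading method:
Δσ = qBL/((B+z)(L+z)) = 112×4.6×4.6/((4.6+3.4)(4.6+3.4)) = 37.03 kPa
Final effective stress: σ'_f = 42.948 + 37.03 = 79.978 kPa.
σ'_f = 79.978 > σ'_p = 70.6 kPa, so the stress path crosses the preconsolidation pressure — recompression up to σ'_p, then virgin compression beyond:
S_c = H/(1+e₀)·[C_r·log₁₀(σ'_p/σ'_0) + C_c·log₁₀(σ'_f/σ'_p)]
    = 3/2.17 × [0.038×log₁₀(70.6/42.948) + 0.24×log₁₀(79.978/70.6)]
    = 1.3825 × [0.0082027 + 0.013] = 0.02931 m

S_c ≈ 29.3 mm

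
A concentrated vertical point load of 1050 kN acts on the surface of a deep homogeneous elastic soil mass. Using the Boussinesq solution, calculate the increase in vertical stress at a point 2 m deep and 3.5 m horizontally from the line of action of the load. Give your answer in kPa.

Boussinesq vertical stress below a point load on an elastic half-space:
Δσ_z = 3P/(2πz²) · [1 + (r/z)²]^(−5/2)
r/z = 3.5/2 = 1.75; [1+(r/z)²]^(−5/2) = 0.030062.
Δσ_z = 3×1050/(2π×2²) × 0.030062 = 125.33 × 0.030062 = 3.768 kPa

Δσ_z ≈ 3.77 kPa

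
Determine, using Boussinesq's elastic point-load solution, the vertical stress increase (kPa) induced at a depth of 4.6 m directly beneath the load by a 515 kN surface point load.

Δσ_z ≈ 11.6 kPa

Boussinesq vertical stress below a point load on an elastic half-space:
Δσ_z = 3P/(2πz²) · [1 + (r/z)²]^(−5/2)
r/z = 0/4.6 = 0; [1+(r/z)²]^(−5/2) = 1.
Δσ_z = 3×515/(2π×4.6²) × 1 = 11.621 × 1 = 11.62 kPa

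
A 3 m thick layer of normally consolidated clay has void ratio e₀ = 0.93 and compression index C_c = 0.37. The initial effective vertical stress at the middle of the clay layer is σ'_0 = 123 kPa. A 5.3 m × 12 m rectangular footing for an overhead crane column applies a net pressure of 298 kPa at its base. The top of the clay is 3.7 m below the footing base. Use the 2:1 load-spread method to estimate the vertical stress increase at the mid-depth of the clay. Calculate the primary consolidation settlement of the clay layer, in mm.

S_c ≈ 154 mm

Mid-depth of clay below the footing base: z = 3.7 + 3/2 = 5.2 m.
Stress increase at mid-clay by the 2:1 spreading method:
Δσ = qBL/((B+z)(L+z)) = 298×5.3×12/((5.3+5.2)(12+5.2)) = 104.94 kPa
Final effective stress: σ'_f = σ'_0 + Δσ = 123 + 104.94 = 227.94 kPa.
Normally consolidated clay, so the full stress increment lies on the virgin compression line:
S_c = C_c·H/(1+e₀)·log₁₀(σ'_f/σ'_0) = 0.37×3/(1+0.93)×log₁₀(227.94/123)
    = 0.57513 × 0.26792 = 0.1541 m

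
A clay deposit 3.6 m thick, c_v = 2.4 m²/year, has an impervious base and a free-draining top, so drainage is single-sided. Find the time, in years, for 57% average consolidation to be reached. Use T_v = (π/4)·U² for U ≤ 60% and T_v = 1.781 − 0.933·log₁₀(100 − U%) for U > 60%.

t ≈ 1.38 years

Drainage path length: H_d = H = 3.6 m (single drainage).
U ≤ 60%: T_v = (π/4)·U² = (π/4)×0.57² = 0.25518.
t = T_v·H_d²/c_v = 0.25518×3.6²/2.4 = 1.378 years.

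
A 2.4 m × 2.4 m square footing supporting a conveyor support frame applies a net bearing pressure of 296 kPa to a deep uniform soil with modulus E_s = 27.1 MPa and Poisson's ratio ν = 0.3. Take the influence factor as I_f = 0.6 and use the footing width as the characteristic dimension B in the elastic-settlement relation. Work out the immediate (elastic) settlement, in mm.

S_e ≈ 14.3 mm

Immediate (elastic) settlement: S_e = q·B·(1−ν²)/E_s · I_f.
E_s = 27.1 MPa = 27100 kPa.
S_e = 296 × 2.4 × (1 − 0.3²) / 27100 × 0.6
    = 296 × 2.4 × 0.91 / 27100 × 0.6
    = 0.01431 m = 14.31 mm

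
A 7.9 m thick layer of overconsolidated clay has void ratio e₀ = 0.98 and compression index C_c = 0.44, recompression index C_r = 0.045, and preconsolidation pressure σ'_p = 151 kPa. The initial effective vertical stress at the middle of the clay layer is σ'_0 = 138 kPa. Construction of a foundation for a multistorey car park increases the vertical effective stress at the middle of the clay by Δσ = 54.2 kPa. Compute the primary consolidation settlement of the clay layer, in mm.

S_c ≈ 191 mm

Final effective stress: σ'_f = 138 + 54.2 = 192.2 kPa.
σ'_f = 192.2 > σ'_p = 151 kPa, so the stress path crosses the preconsolidation pressure — recompression up to σ'_p, then virgin compression beyond:
S_c = H/(1+e₀)·[C_r·log₁₀(σ'_p/σ'_0) + C_c·log₁₀(σ'_f/σ'_p)]
    = 7.9/1.98 × [0.045×log₁₀(151/138) + 0.44×log₁₀(192.2/151)]
    = 3.9899 × [0.0017594 + 0.046102] = 0.191 m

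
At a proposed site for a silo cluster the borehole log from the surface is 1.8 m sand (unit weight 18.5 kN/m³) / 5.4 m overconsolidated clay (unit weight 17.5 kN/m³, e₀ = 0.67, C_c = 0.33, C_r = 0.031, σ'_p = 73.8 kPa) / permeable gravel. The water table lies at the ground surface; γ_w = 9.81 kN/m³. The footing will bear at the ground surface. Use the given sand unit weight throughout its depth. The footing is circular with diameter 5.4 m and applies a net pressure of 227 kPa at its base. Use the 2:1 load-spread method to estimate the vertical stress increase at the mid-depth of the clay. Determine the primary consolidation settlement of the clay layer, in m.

S_c ≈ 0.189 m

Mid-depth of clay below the ground surface: z = 1.8 + 5.4/2 = 4.5 m.
Total vertical stress at mid-clay: σ_v = 18.5×1.8 + 17.5×2.7 = 80.55 kPa.
Pore pressure: u = 9.81×(4.5 − 0) = 44.145 kPa.
Initial effective stress: σ'_0 = σ_v − u = 80.55 − 44.145 = 36.405 kPa.
Stress increase at mid-clay by the 2:1 spreading method:
Δσ ≈ qD²/(D+z)² = 227×5.4²/(5.4+4.5)² = 67.537 kPa
Final effective stress: σ'_f = 36.405 + 67.537 = 103.94 kPa.
σ'_f = 103.94 > σ'_p = 73.8 kPa, so the stress path crosses the preconsolidation pressure — recompression up to σ'_p, then virgin compression beyond:
S_c = H/(1+e₀)·[C_r·log₁₀(σ'_p/σ'_0) + C_c·log₁₀(σ'_f/σ'_p)]
    = 5.4/1.67 × [0.031×log₁₀(73.8/36.405) + 0.33×log₁₀(103.94/73.8)]
    = 3.2335 × [0.0095138 + 0.04908] = 0.1895 m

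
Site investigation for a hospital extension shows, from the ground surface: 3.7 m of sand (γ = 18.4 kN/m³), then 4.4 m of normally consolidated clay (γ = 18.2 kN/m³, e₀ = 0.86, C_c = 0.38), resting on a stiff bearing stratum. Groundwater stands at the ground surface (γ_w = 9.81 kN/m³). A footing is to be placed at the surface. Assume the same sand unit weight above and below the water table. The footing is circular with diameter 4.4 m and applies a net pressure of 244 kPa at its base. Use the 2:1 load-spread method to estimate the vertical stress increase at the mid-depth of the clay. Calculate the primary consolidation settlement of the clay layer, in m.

Mid-depth of clay below the ground surface: z = 3.7 + 4.4/2 = 5.9 m.
Total vertical stress at mid-clay: σ_v = 18.4×3.7 + 18.2×2.2 = 108.12 kPa.
Pore pressure: u = 9.81×(5.9 − 0) = 57.879 kPa.
Initial effective stress: σ'_0 = σ_v − u = 108.12 − 57.879 = 50.241 kPa.
Stress increase at mid-clay by the 2:1 spreading method:
Δσ ≈ qD²/(D+z)² = 244×4.4²/(4.4+5.9)² = 44.527 kPa
Final effective stress: σ'_f = σ'_0 + Δσ = 50.241 + 44.527 = 94.768 kPa.
Normally consolidated clay, so the full stress increment lies on the virgin compression line:
S_c = C_c·H/(1+e₀)·log₁₀(σ'_f/σ'_0) = 0.38×4.4/(1+0.86)×log₁₀(94.768/50.241)
    = 0.89892 × 0.2756 = 0.2477 m

S_c ≈ 0.248 m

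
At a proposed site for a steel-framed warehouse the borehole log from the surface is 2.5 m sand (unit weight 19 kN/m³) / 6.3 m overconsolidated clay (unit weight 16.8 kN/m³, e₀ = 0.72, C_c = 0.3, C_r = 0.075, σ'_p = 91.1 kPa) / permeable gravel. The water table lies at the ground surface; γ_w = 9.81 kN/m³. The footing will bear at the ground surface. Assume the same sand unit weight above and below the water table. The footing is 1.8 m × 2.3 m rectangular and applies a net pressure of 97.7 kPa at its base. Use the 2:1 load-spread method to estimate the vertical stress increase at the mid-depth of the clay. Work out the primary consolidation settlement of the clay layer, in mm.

S_c ≈ 16.9 mm

Mid-depth of clay below the ground surface: z = 2.5 + 6.3/2 = 5.65 m.
Total vertical stress at mid-clay: σ_v = 19×2.5 + 16.8×3.15 = 100.42 kPa.
Pore pressure: u = 9.81×(5.65 − 0) = 55.427 kPa.
Initial effective stress: σ'_0 = σ_v − u = 100.42 − 55.427 = 44.993 kPa.
Stress increase at mid-clay by the 2:1 spreading method:
Δσ = qBL/((B+z)(L+z)) = 97.7×1.8×2.3/((1.8+5.65)(2.3+5.65)) = 6.8292 kPa
Final effective stress: σ'_f = 44.993 + 6.8292 = 51.822 kPa.
σ'_f = 51.822 ≤ σ'_p = 91.1 kPa, so the clay remains overconsolidated and only the recompression index applies:
S_c = C_r·H/(1+e₀)·log₁₀(σ'_f/σ'_0) = 0.075×6.3/1.72×log₁₀(51.822/44.993)
    = 0.27471 × 0.061369 = 0.01686 m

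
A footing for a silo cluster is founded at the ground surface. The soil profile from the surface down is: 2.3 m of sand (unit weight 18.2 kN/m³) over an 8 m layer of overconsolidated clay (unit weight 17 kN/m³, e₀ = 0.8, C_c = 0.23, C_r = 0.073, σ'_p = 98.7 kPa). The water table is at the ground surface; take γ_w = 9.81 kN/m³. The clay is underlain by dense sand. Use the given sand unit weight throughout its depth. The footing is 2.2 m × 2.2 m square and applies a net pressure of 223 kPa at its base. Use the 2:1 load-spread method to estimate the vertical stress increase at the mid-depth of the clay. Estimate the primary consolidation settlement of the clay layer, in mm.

Mid-depth of clay below the ground surface: z = 2.3 + 8/2 = 6.3 m.
Total vertical stress at mid-clay: σ_v = 18.2×2.3 + 17×4 = 109.86 kPa.
Pore pressure: u = 9.81×(6.3 − 0) = 61.803 kPa.
Initial effective stress: σ'_0 = σ_v − u = 109.86 − 61.803 = 48.057 kPa.
Stress increase at mid-clay by the 2:1 spreading method:
Δσ = qBL/((B+z)(L+z)) = 223×2.2×2.2/((2.2+6.3)(2.2+6.3)) = 14.939 kPa
Final effective stress: σ'_f = 48.057 + 14.939 = 62.996 kPa.
σ'_f = 62.996 ≤ σ'_p = 98.7 kPa, so the clay remains overconsolidated and only the recompression index applies:
S_c = C_r·H/(1+e₀)·log₁₀(σ'_f/σ'_0) = 0.073×8/1.8×log₁₀(62.996/48.057)
    = 0.32444 × 0.11756 = 0.03814 m

S_c ≈ 38.1 mm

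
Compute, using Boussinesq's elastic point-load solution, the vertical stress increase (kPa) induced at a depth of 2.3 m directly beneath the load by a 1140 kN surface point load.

Boussinesq vertical stress below a point load on an elastic half-space:
Δσ_z = 3P/(2πz²) · [1 + (r/z)²]^(−5/2)
r/z = 0/2.3 = 0; [1+(r/z)²]^(−5/2) = 1.
Δσ_z = 3×1140/(2π×2.3²) × 1 = 102.89 × 1 = 102.9 kPa

Δσ_z ≈ 103 kPa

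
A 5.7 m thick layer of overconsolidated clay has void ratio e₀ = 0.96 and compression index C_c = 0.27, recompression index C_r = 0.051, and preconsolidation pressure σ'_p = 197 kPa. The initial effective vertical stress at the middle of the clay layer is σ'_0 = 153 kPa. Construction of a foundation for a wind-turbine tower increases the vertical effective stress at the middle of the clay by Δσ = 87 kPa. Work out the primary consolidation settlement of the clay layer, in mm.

Final effective stress: σ'_f = 153 + 87 = 240 kPa.
σ'_f = 240 > σ'_p = 197 kPa, so the stress path crosses the preconsolidation pressure — recompression up to σ'_p, then virgin compression beyond:
S_c = H/(1+e₀)·[C_r·log₁₀(σ'_p/σ'_0) + C_c·log₁₀(σ'_f/σ'_p)]
    = 5.7/1.96 × [0.051×log₁₀(197/153) + 0.27×log₁₀(240/197)]
    = 2.9082 × [0.0055985 + 0.023151] = 0.08361 m

S_c ≈ 83.6 mm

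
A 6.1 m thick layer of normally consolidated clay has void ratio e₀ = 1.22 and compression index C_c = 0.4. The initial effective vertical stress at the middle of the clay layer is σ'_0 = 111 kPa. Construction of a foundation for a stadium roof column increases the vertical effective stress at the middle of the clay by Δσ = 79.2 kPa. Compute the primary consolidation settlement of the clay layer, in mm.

S_c ≈ 257 mm

Final effective stress: σ'_f = σ'_0 + Δσ = 111 + 79.2 = 190.2 kPa.
Normally consolidated clay, so the full stress increment lies on the virgin compression line:
S_c = C_c·H/(1+e₀)·log₁₀(σ'_f/σ'_0) = 0.4×6.1/(1+1.22)×log₁₀(190.2/111)
    = 1.0991 × 0.23389 = 0.2571 m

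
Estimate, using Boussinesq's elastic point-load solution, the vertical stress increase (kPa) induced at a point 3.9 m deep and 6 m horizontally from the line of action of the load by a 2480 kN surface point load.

Δσ_z ≈ 3.74 kPa

Boussinesq vertical stress below a point load on an elastic half-space:
Δσ_z = 3P/(2πz²) · [1 + (r/z)²]^(−5/2)
r/z = 6/3.9 = 1.5385; [1+(r/z)²]^(−5/2) = 0.048077.
Δσ_z = 3×2480/(2π×3.9²) × 0.048077 = 77.851 × 0.048077 = 3.743 kPa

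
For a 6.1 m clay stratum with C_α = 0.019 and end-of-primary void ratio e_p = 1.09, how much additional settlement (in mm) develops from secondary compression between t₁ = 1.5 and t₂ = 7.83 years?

Secondary compression: S_s = C_α·H/(1+e_p)·log₁₀(t₂/t₁)
S_s = 0.019×6.1/(1+1.09)×log₁₀(7.83/1.5)
    = 0.05545 × 0.7177 = 0.0398 m

S_s ≈ 39.8 mm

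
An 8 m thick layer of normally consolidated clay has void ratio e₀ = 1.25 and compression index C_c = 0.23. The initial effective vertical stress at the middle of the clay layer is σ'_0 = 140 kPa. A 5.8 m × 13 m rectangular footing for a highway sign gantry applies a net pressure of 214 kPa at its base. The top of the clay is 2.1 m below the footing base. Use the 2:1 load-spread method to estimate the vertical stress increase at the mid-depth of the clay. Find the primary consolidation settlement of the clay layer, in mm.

S_c ≈ 146 mm

Mid-depth of clay below the footing base: z = 2.1 + 8/2 = 6.1 m.
Stress increase at mid-clay by the 2:1 spreading method:
Δσ = qBL/((B+z)(L+z)) = 214×5.8×13/((5.8+6.1)(13+6.1)) = 70.991 kPa
Final effective stress: σ'_f = σ'_0 + Δσ = 140 + 70.991 = 210.99 kPa.
Normally consolidated clay, so the full stress increment lies on the virgin compression line:
S_c = C_c·H/(1+e₀)·log₁₀(σ'_f/σ'_0) = 0.23×8/(1+1.25)×log₁₀(210.99/140)
    = 0.81778 × 0.17813 = 0.1457 m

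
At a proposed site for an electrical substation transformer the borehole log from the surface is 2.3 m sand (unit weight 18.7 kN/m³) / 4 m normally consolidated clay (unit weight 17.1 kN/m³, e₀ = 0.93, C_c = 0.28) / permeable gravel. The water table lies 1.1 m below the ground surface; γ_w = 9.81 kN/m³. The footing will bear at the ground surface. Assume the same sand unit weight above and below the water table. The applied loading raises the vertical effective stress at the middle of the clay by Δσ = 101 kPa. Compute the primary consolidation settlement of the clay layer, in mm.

S_c ≈ 293 mm

Mid-depth of clay below the ground surface: z = 2.3 + 4/2 = 4.3 m.
Total vertical stress at mid-clay: σ_v = 18.7×2.3 + 17.1×2 = 77.21 kPa.
Pore pressure: u = 9.81×(4.3 − 1.1) = 31.392 kPa.
Initial effective stress: σ'_0 = σ_v − u = 77.21 − 31.392 = 45.818 kPa.
Final effective stress: σ'_f = σ'_0 + Δσ = 45.818 + 101 = 146.82 kPa.
Normally consolidated clay, so the full stress increment lies on the virgin compression line:
S_c = C_c·H/(1+e₀)·log₁₀(σ'_f/σ'_0) = 0.28×4/(1+0.93)×log₁₀(146.82/45.818)
    = 0.58031 × 0.50575 = 0.2935 m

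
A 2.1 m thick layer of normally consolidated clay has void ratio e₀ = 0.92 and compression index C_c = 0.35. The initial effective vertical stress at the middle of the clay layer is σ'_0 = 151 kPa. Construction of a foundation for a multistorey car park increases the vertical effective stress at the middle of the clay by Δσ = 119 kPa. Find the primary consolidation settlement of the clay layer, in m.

S_c ≈ 0.0966 m

Final effective stress: σ'_f = σ'_0 + Δσ = 151 + 119 = 270 kPa.
Normally consolidated clay, so the full stress increment lies on the virgin compression line:
S_c = C_c·H/(1+e₀)·log₁₀(σ'_f/σ'_0) = 0.35×2.1/(1+0.92)×log₁₀(270/151)
    = 0.38281 × 0.25239 = 0.09662 m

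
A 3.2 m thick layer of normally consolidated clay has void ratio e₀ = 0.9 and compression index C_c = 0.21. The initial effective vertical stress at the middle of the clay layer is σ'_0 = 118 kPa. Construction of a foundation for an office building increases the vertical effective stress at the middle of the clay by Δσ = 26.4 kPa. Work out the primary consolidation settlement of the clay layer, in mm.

Final effective stress: σ'_f = σ'_0 + Δσ = 118 + 26.4 = 144.4 kPa.
Normally consolidated clay, so the full stress increment lies on the virgin compression line:
S_c = C_c·H/(1+e₀)·log₁₀(σ'_f/σ'_0) = 0.21×3.2/(1+0.9)×log₁₀(144.4/118)
    = 0.35368 × 0.087685 = 0.03101 m

S_c ≈ 31 mm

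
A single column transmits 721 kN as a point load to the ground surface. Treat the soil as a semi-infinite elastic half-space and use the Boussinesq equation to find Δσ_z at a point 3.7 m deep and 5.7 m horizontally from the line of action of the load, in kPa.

Δσ_z ≈ 1.2 kPa

Boussinesq vertical stress below a point load on an elastic half-space:
Δσ_z = 3P/(2πz²) · [1 + (r/z)²]^(−5/2)
r/z = 5.7/3.7 = 1.5405; [1+(r/z)²]^(−5/2) = 0.047849.
Δσ_z = 3×721/(2π×3.7²) × 0.047849 = 25.146 × 0.047849 = 1.203 kPa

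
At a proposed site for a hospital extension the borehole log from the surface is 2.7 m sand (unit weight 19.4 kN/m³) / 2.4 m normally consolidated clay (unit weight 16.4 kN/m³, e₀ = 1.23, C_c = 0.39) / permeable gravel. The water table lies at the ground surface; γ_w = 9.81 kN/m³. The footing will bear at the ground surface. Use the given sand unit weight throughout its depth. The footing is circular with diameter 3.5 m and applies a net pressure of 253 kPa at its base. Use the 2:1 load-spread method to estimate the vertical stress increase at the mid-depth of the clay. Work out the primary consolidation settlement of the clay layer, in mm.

Mid-depth of clay below the ground surface: z = 2.7 + 2.4/2 = 3.9 m.
Total vertical stress at mid-clay: σ_v = 19.4×2.7 + 16.4×1.2 = 72.06 kPa.
Pore pressure: u = 9.81×(3.9 − 0) = 38.259 kPa.
Initial effective stress: σ'_0 = σ_v − u = 72.06 − 38.259 = 33.801 kPa.
Stress increase at mid-clay by the 2:1 spreading method:
Δσ ≈ qD²/(D+z)² = 253×3.5²/(3.5+3.9)² = 56.597 kPa
Final effective stress: σ'_f = σ'_0 + Δσ = 33.801 + 56.597 = 90.398 kPa.
Normally consolidated clay, so the full stress increment lies on the virgin compression line:
S_c = C_c·H/(1+e₀)·log₁₀(σ'_f/σ'_0) = 0.39×2.4/(1+1.23)×log₁₀(90.398/33.801)
    = 0.41973 × 0.42723 = 0.1793 m

S_c ≈ 179 mm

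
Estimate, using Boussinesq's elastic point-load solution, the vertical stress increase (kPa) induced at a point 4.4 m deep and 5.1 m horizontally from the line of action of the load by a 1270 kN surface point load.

Δσ_z ≈ 3.73 kPa

Boussinesq vertical stress below a point load on an elastic half-space:
Δσ_z = 3P/(2πz²) · [1 + (r/z)²]^(−5/2)
r/z = 5.1/4.4 = 1.1591; [1+(r/z)²]^(−5/2) = 0.11894.
Δσ_z = 3×1270/(2π×4.4²) × 0.11894 = 31.321 × 0.11894 = 3.725 kPa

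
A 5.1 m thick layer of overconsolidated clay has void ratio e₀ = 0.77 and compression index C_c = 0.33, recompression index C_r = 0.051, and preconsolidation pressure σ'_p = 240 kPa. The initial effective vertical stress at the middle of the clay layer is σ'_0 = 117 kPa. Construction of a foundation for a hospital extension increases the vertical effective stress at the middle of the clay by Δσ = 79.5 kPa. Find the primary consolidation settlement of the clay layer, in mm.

Final effective stress: σ'_f = 117 + 79.5 = 196.5 kPa.
σ'_f = 196.5 ≤ σ'_p = 240 kPa, so the clay remains overconsolidated and only the recompression index applies:
S_c = C_r·H/(1+e₀)·log₁₀(σ'_f/σ'_0) = 0.051×5.1/1.77×log₁₀(196.5/117)
    = 0.14695 × 0.22518 = 0.03309 m

S_c ≈ 33.1 mm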